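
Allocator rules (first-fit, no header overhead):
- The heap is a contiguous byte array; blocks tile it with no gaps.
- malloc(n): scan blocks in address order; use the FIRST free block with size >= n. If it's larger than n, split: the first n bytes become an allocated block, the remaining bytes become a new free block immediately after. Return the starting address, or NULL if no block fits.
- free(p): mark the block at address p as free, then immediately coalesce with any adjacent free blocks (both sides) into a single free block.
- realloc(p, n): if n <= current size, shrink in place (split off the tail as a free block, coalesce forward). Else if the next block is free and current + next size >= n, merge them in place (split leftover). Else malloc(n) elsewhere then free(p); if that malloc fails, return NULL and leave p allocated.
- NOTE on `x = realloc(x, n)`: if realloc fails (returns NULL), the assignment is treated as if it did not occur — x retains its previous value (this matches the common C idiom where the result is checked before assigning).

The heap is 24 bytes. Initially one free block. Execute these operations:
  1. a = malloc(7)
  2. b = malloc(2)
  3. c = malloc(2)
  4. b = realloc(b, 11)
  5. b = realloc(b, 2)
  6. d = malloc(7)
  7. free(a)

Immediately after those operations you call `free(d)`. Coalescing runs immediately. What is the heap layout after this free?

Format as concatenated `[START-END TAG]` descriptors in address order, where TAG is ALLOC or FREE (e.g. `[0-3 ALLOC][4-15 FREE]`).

Answer: [0-8 FREE][9-10 ALLOC][11-12 ALLOC][13-23 FREE]

Derivation:
Op 1: a = malloc(7) -> a = 0; heap: [0-6 ALLOC][7-23 FREE]
Op 2: b = malloc(2) -> b = 7; heap: [0-6 ALLOC][7-8 ALLOC][9-23 FREE]
Op 3: c = malloc(2) -> c = 9; heap: [0-6 ALLOC][7-8 ALLOC][9-10 ALLOC][11-23 FREE]
Op 4: b = realloc(b, 11) -> b = 11; heap: [0-6 ALLOC][7-8 FREE][9-10 ALLOC][11-21 ALLOC][22-23 FREE]
Op 5: b = realloc(b, 2) -> b = 11; heap: [0-6 ALLOC][7-8 FREE][9-10 ALLOC][11-12 ALLOC][13-23 FREE]
Op 6: d = malloc(7) -> d = 13; heap: [0-6 ALLOC][7-8 FREE][9-10 ALLOC][11-12 ALLOC][13-19 ALLOC][20-23 FREE]
Op 7: free(a) -> (freed a); heap: [0-8 FREE][9-10 ALLOC][11-12 ALLOC][13-19 ALLOC][20-23 FREE]
free(d): d = 13 -> block [13-19 ALLOC]; mark free, coalesce with adjacent free neighbors -> [0-8 FREE][9-10 ALLOC][11-12 ALLOC][13-23 FREE]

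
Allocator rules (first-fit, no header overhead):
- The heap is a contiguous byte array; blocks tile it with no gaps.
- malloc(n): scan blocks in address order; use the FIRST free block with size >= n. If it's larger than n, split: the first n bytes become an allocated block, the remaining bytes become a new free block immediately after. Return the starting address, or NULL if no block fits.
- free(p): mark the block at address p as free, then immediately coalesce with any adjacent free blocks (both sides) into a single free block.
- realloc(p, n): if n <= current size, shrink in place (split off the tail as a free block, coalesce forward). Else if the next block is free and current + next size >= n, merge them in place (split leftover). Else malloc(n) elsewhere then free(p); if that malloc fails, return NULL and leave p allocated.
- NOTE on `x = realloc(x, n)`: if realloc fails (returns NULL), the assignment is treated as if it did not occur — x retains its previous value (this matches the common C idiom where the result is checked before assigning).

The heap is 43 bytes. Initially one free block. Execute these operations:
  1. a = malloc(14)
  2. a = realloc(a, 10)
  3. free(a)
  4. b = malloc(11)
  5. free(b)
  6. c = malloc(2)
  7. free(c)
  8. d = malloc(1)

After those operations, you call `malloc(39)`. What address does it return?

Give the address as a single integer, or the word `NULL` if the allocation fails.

Op 1: a = malloc(14) -> a = 0; heap: [0-13 ALLOC][14-42 FREE]
Op 2: a = realloc(a, 10) -> a = 0; heap: [0-9 ALLOC][10-42 FREE]
Op 3: free(a) -> (freed a); heap: [0-42 FREE]
Op 4: b = malloc(11) -> b = 0; heap: [0-10 ALLOC][11-42 FREE]
Op 5: free(b) -> (freed b); heap: [0-42 FREE]
Op 6: c = malloc(2) -> c = 0; heap: [0-1 ALLOC][2-42 FREE]
Op 7: free(c) -> (freed c); heap: [0-42 FREE]
Op 8: d = malloc(1) -> d = 0; heap: [0-0 ALLOC][1-42 FREE]
malloc(39): first-fit scan over [0-0 ALLOC][1-42 FREE] -> 1

Answer: 1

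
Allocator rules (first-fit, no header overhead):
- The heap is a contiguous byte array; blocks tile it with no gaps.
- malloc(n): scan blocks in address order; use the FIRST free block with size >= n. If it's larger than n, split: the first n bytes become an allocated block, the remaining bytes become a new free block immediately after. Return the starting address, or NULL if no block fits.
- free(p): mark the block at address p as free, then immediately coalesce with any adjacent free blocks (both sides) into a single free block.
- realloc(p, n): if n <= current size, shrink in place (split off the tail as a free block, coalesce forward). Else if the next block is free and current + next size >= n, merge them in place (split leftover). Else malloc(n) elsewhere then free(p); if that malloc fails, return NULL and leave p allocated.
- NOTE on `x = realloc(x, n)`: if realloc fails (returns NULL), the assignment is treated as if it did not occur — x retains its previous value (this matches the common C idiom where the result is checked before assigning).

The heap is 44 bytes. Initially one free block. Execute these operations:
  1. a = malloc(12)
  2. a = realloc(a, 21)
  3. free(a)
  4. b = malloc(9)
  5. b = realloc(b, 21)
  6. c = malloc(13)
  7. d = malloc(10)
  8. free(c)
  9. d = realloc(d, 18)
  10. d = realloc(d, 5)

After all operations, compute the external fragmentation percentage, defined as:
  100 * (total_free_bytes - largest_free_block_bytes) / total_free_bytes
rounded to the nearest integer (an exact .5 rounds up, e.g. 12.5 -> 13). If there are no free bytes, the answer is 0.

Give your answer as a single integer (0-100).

Op 1: a = malloc(12) -> a = 0; heap: [0-11 ALLOC][12-43 FREE]
Op 2: a = realloc(a, 21) -> a = 0; heap: [0-20 ALLOC][21-43 FREE]
Op 3: free(a) -> (freed a); heap: [0-43 FREE]
Op 4: b = malloc(9) -> b = 0; heap: [0-8 ALLOC][9-43 FREE]
Op 5: b = realloc(b, 21) -> b = 0; heap: [0-20 ALLOC][21-43 FREE]
Op 6: c = malloc(13) -> c = 21; heap: [0-20 ALLOC][21-33 ALLOC][34-43 FREE]
Op 7: d = malloc(10) -> d = 34; heap: [0-20 ALLOC][21-33 ALLOC][34-43 ALLOC]
Op 8: free(c) -> (freed c); heap: [0-20 ALLOC][21-33 FREE][34-43 ALLOC]
Op 9: d = realloc(d, 18) -> NULL (d unchanged); heap: [0-20 ALLOC][21-33 FREE][34-43 ALLOC]
Op 10: d = realloc(d, 5) -> d = 34; heap: [0-20 ALLOC][21-33 FREE][34-38 ALLOC][39-43 FREE]
Free blocks: [13 5] total_free=18 largest=13 -> 100*(18-13)/18 = 500/18 ≈ 27.778 -> rounds to 28

Answer: 28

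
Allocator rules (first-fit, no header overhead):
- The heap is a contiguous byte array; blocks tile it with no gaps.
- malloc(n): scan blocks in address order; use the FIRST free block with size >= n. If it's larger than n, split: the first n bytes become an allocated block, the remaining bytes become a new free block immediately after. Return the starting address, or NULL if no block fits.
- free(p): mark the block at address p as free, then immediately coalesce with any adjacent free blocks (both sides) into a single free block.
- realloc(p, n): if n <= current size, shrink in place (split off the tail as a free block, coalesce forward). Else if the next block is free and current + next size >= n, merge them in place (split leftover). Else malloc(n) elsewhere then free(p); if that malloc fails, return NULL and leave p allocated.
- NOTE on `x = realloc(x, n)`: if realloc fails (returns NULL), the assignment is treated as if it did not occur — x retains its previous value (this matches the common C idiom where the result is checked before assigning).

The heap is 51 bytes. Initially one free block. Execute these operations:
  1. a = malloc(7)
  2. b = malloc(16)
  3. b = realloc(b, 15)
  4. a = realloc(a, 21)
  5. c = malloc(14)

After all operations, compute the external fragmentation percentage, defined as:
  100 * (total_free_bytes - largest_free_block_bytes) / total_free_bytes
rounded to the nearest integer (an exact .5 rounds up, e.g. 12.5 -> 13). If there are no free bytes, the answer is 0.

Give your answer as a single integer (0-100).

Answer: 47

Derivation:
Op 1: a = malloc(7) -> a = 0; heap: [0-6 ALLOC][7-50 FREE]
Op 2: b = malloc(16) -> b = 7; heap: [0-6 ALLOC][7-22 ALLOC][23-50 FREE]
Op 3: b = realloc(b, 15) -> b = 7; heap: [0-6 ALLOC][7-21 ALLOC][22-50 FREE]
Op 4: a = realloc(a, 21) -> a = 22; heap: [0-6 FREE][7-21 ALLOC][22-42 ALLOC][43-50 FREE]
Op 5: c = malloc(14) -> c = NULL; heap: [0-6 FREE][7-21 ALLOC][22-42 ALLOC][43-50 FREE]
Free blocks: [7 8] total_free=15 largest=8 -> 100*(15-8)/15 = 700/15 ≈ 46.667 -> rounds to 47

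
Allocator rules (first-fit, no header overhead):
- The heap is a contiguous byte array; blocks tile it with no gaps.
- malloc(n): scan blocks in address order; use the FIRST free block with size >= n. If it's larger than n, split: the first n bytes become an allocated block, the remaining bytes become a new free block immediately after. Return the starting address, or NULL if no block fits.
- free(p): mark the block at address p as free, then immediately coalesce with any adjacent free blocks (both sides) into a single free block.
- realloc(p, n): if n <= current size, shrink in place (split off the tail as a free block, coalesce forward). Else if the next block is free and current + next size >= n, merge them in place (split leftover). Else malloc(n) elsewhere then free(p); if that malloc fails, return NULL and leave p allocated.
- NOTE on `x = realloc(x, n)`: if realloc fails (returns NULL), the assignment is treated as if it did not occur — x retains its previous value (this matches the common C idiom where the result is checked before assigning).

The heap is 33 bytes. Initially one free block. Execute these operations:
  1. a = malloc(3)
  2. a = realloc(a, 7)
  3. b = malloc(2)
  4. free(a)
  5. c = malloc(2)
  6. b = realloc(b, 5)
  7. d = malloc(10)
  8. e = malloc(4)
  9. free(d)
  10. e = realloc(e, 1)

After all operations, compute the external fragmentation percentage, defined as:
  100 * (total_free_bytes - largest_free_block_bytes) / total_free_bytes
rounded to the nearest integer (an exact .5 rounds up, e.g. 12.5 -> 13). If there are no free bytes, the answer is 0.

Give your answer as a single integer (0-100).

Answer: 16

Derivation:
Op 1: a = malloc(3) -> a = 0; heap: [0-2 ALLOC][3-32 FREE]
Op 2: a = realloc(a, 7) -> a = 0; heap: [0-6 ALLOC][7-32 FREE]
Op 3: b = malloc(2) -> b = 7; heap: [0-6 ALLOC][7-8 ALLOC][9-32 FREE]
Op 4: free(a) -> (freed a); heap: [0-6 FREE][7-8 ALLOC][9-32 FREE]
Op 5: c = malloc(2) -> c = 0; heap: [0-1 ALLOC][2-6 FREE][7-8 ALLOC][9-32 FREE]
Op 6: b = realloc(b, 5) -> b = 7; heap: [0-1 ALLOC][2-6 FREE][7-11 ALLOC][12-32 FREE]
Op 7: d = malloc(10) -> d = 12; heap: [0-1 ALLOC][2-6 FREE][7-11 ALLOC][12-21 ALLOC][22-32 FREE]
Op 8: e = malloc(4) -> e = 2; heap: [0-1 ALLOC][2-5 ALLOC][6-6 FREE][7-11 ALLOC][12-21 ALLOC][22-32 FREE]
Op 9: free(d) -> (freed d); heap: [0-1 ALLOC][2-5 ALLOC][6-6 FREE][7-11 ALLOC][12-32 FREE]
Op 10: e = realloc(e, 1) -> e = 2; heap: [0-1 ALLOC][2-2 ALLOC][3-6 FREE][7-11 ALLOC][12-32 FREE]
Free blocks: [4 21] total_free=25 largest=21 -> 100*(25-21)/25 = 400/25 = 16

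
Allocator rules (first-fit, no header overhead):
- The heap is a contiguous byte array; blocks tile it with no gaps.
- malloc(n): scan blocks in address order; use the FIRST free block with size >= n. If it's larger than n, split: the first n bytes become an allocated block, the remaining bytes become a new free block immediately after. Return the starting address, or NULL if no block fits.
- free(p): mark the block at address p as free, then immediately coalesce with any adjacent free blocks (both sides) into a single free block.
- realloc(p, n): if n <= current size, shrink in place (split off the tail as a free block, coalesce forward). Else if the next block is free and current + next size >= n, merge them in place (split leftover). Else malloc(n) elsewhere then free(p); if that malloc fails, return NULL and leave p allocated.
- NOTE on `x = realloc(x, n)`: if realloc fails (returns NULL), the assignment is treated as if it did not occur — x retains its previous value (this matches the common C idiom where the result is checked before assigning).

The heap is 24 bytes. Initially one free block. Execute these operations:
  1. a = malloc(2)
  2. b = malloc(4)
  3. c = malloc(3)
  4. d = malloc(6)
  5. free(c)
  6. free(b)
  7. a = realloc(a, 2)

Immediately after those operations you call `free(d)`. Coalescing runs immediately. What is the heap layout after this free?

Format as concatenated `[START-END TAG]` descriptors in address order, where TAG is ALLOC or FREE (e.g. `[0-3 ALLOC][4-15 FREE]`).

Op 1: a = malloc(2) -> a = 0; heap: [0-1 ALLOC][2-23 FREE]
Op 2: b = malloc(4) -> b = 2; heap: [0-1 ALLOC][2-5 ALLOC][6-23 FREE]
Op 3: c = malloc(3) -> c = 6; heap: [0-1 ALLOC][2-5 ALLOC][6-8 ALLOC][9-23 FREE]
Op 4: d = malloc(6) -> d = 9; heap: [0-1 ALLOC][2-5 ALLOC][6-8 ALLOC][9-14 ALLOC][15-23 FREE]
Op 5: free(c) -> (freed c); heap: [0-1 ALLOC][2-5 ALLOC][6-8 FREE][9-14 ALLOC][15-23 FREE]
Op 6: free(b) -> (freed b); heap: [0-1 ALLOC][2-8 FREE][9-14 ALLOC][15-23 FREE]
Op 7: a = realloc(a, 2) -> a = 0; heap: [0-1 ALLOC][2-8 FREE][9-14 ALLOC][15-23 FREE]
free(d): d = 9 -> block [9-14 ALLOC]; mark free, coalesce with adjacent free neighbors -> [0-1 ALLOC][2-23 FREE]

Answer: [0-1 ALLOC][2-23 FREE]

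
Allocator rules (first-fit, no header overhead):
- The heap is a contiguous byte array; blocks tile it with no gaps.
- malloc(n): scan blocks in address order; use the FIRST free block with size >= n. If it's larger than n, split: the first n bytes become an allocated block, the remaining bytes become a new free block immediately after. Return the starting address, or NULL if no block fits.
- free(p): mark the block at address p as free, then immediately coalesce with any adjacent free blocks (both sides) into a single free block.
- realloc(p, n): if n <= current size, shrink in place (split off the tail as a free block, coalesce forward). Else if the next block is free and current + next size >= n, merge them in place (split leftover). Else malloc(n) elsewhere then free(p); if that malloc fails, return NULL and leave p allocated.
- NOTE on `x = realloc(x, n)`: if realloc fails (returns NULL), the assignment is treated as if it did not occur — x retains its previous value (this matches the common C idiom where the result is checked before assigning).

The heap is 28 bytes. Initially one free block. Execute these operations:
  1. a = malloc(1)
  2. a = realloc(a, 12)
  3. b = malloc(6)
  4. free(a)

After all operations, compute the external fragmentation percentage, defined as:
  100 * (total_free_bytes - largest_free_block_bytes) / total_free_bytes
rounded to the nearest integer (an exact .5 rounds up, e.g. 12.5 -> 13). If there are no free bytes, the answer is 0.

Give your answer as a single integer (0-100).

Answer: 45

Derivation:
Op 1: a = malloc(1) -> a = 0; heap: [0-0 ALLOC][1-27 FREE]
Op 2: a = realloc(a, 12) -> a = 0; heap: [0-11 ALLOC][12-27 FREE]
Op 3: b = malloc(6) -> b = 12; heap: [0-11 ALLOC][12-17 ALLOC][18-27 FREE]
Op 4: free(a) -> (freed a); heap: [0-11 FREE][12-17 ALLOC][18-27 FREE]
Free blocks: [12 10] total_free=22 largest=12 -> 100*(22-12)/22 = 1000/22 ≈ 45.455 -> rounds to 45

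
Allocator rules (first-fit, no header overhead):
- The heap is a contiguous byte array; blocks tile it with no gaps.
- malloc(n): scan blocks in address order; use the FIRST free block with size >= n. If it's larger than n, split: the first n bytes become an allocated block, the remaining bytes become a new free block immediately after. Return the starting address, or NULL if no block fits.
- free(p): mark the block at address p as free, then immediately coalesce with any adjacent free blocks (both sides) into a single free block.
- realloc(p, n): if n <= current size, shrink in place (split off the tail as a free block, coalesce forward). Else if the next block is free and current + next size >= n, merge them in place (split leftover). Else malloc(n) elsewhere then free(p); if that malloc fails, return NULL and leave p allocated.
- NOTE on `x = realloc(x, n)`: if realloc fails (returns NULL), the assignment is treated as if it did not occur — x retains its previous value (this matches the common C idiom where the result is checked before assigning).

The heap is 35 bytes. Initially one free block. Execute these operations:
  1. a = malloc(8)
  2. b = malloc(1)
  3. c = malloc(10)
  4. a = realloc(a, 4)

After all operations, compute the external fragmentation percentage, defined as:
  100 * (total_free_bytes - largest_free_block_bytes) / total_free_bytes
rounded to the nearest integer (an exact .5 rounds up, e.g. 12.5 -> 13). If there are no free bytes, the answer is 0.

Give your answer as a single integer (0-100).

Op 1: a = malloc(8) -> a = 0; heap: [0-7 ALLOC][8-34 FREE]
Op 2: b = malloc(1) -> b = 8; heap: [0-7 ALLOC][8-8 ALLOC][9-34 FREE]
Op 3: c = malloc(10) -> c = 9; heap: [0-7 ALLOC][8-8 ALLOC][9-18 ALLOC][19-34 FREE]
Op 4: a = realloc(a, 4) -> a = 0; heap: [0-3 ALLOC][4-7 FREE][8-8 ALLOC][9-18 ALLOC][19-34 FREE]
Free blocks: [4 16] total_free=20 largest=16 -> 100*(20-16)/20 = 400/20 = 20

Answer: 20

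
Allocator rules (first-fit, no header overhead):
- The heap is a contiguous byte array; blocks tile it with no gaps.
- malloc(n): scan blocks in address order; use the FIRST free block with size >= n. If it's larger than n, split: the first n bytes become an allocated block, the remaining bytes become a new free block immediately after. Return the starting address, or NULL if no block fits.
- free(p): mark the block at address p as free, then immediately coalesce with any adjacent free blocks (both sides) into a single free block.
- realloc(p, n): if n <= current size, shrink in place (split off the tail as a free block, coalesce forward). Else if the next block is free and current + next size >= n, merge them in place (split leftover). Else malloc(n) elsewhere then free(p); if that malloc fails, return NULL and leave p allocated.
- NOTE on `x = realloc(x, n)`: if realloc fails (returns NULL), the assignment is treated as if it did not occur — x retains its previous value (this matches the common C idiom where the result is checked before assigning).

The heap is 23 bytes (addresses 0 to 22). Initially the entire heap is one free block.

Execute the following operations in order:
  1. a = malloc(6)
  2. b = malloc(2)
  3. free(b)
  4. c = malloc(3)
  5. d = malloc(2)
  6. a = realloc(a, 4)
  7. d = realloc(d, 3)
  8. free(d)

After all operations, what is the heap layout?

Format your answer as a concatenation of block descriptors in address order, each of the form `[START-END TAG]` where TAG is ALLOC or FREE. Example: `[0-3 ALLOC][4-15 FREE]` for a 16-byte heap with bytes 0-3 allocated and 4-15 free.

Op 1: a = malloc(6) -> a = 0; heap: [0-5 ALLOC][6-22 FREE]
Op 2: b = malloc(2) -> b = 6; heap: [0-5 ALLOC][6-7 ALLOC][8-22 FREE]
Op 3: free(b) -> (freed b); heap: [0-5 ALLOC][6-22 FREE]
Op 4: c = malloc(3) -> c = 6; heap: [0-5 ALLOC][6-8 ALLOC][9-22 FREE]
Op 5: d = malloc(2) -> d = 9; heap: [0-5 ALLOC][6-8 ALLOC][9-10 ALLOC][11-22 FREE]
Op 6: a = realloc(a, 4) -> a = 0; heap: [0-3 ALLOC][4-5 FREE][6-8 ALLOC][9-10 ALLOC][11-22 FREE]
Op 7: d = realloc(d, 3) -> d = 9; heap: [0-3 ALLOC][4-5 FREE][6-8 ALLOC][9-11 ALLOC][12-22 FREE]
Op 8: free(d) -> (freed d); heap: [0-3 ALLOC][4-5 FREE][6-8 ALLOC][9-22 FREE]

Answer: [0-3 ALLOC][4-5 FREE][6-8 ALLOC][9-22 FREE]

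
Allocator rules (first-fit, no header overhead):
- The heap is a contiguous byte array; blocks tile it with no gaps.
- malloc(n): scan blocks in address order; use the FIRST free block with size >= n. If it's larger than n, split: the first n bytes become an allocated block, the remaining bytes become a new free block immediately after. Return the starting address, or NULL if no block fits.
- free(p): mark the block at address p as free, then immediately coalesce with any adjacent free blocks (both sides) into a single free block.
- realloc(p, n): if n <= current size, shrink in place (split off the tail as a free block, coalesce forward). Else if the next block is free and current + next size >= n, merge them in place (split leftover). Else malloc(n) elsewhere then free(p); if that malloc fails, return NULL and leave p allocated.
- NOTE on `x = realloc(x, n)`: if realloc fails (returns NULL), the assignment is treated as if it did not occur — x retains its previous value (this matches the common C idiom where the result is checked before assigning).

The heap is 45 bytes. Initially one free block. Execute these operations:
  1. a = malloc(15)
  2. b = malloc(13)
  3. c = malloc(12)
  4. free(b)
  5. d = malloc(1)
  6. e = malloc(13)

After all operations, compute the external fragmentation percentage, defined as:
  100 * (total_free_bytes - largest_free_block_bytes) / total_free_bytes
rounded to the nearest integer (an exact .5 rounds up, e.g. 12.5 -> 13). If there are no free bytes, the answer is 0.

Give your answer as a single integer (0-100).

Answer: 29

Derivation:
Op 1: a = malloc(15) -> a = 0; heap: [0-14 ALLOC][15-44 FREE]
Op 2: b = malloc(13) -> b = 15; heap: [0-14 ALLOC][15-27 ALLOC][28-44 FREE]
Op 3: c = malloc(12) -> c = 28; heap: [0-14 ALLOC][15-27 ALLOC][28-39 ALLOC][40-44 FREE]
Op 4: free(b) -> (freed b); heap: [0-14 ALLOC][15-27 FREE][28-39 ALLOC][40-44 FREE]
Op 5: d = malloc(1) -> d = 15; heap: [0-14 ALLOC][15-15 ALLOC][16-27 FREE][28-39 ALLOC][40-44 FREE]
Op 6: e = malloc(13) -> e = NULL; heap: [0-14 ALLOC][15-15 ALLOC][16-27 FREE][28-39 ALLOC][40-44 FREE]
Free blocks: [12 5] total_free=17 largest=12 -> 100*(17-12)/17 = 500/17 ≈ 29.412 -> rounds to 29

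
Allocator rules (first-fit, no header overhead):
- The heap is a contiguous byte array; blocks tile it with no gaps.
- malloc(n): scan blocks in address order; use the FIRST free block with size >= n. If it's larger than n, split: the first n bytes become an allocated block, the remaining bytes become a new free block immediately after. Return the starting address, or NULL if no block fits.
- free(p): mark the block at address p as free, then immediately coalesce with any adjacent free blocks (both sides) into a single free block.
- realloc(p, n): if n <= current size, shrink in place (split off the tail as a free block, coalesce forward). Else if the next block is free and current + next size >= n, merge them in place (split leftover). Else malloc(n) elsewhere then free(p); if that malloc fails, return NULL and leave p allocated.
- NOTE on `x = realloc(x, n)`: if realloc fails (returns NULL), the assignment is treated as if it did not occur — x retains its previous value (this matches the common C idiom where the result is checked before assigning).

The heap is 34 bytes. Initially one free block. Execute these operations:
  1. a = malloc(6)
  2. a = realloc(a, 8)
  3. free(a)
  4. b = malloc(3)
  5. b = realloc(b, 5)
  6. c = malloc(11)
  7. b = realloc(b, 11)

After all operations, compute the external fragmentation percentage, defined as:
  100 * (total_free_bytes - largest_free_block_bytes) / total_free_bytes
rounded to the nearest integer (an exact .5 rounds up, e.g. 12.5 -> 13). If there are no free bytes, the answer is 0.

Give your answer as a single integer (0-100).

Answer: 42

Derivation:
Op 1: a = malloc(6) -> a = 0; heap: [0-5 ALLOC][6-33 FREE]
Op 2: a = realloc(a, 8) -> a = 0; heap: [0-7 ALLOC][8-33 FREE]
Op 3: free(a) -> (freed a); heap: [0-33 FREE]
Op 4: b = malloc(3) -> b = 0; heap: [0-2 ALLOC][3-33 FREE]
Op 5: b = realloc(b, 5) -> b = 0; heap: [0-4 ALLOC][5-33 FREE]
Op 6: c = malloc(11) -> c = 5; heap: [0-4 ALLOC][5-15 ALLOC][16-33 FREE]
Op 7: b = realloc(b, 11) -> b = 16; heap: [0-4 FREE][5-15 ALLOC][16-26 ALLOC][27-33 FREE]
Free blocks: [5 7] total_free=12 largest=7 -> 100*(12-7)/12 = 500/12 ≈ 41.667 -> rounds to 42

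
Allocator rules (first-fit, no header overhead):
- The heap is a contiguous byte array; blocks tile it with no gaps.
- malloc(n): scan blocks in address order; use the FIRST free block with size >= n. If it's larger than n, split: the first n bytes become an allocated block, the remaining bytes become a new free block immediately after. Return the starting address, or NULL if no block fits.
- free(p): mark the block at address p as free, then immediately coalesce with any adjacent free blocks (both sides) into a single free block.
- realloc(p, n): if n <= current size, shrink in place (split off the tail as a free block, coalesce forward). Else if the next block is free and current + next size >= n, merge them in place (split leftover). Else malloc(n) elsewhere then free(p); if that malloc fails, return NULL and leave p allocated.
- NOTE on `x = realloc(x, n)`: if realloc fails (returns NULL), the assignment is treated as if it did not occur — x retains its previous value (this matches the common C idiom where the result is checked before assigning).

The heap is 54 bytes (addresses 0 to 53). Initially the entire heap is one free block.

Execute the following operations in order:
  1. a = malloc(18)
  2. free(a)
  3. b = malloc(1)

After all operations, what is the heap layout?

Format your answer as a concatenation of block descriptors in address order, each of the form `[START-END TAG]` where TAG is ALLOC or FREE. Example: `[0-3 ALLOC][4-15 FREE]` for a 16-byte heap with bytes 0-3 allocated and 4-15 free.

Op 1: a = malloc(18) -> a = 0; heap: [0-17 ALLOC][18-53 FREE]
Op 2: free(a) -> (freed a); heap: [0-53 FREE]
Op 3: b = malloc(1) -> b = 0; heap: [0-0 ALLOC][1-53 FREE]

Answer: [0-0 ALLOC][1-53 FREE]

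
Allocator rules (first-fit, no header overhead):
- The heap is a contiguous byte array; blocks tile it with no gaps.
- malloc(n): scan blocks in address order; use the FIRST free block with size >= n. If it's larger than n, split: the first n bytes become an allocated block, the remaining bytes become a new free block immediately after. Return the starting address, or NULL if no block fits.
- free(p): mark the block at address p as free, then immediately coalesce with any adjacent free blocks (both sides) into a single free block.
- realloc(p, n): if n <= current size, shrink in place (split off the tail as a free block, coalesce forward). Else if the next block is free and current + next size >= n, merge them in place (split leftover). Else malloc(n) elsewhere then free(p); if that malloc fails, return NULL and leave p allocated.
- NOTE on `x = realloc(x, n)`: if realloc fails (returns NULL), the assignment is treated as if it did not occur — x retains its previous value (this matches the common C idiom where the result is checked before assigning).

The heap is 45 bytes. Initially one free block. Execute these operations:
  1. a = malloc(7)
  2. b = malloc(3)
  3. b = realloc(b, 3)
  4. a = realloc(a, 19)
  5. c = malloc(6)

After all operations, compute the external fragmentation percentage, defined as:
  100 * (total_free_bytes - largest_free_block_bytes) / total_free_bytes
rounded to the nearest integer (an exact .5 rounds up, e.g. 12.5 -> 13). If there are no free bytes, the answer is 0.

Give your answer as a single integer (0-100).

Answer: 6

Derivation:
Op 1: a = malloc(7) -> a = 0; heap: [0-6 ALLOC][7-44 FREE]
Op 2: b = malloc(3) -> b = 7; heap: [0-6 ALLOC][7-9 ALLOC][10-44 FREE]
Op 3: b = realloc(b, 3) -> b = 7; heap: [0-6 ALLOC][7-9 ALLOC][10-44 FREE]
Op 4: a = realloc(a, 19) -> a = 10; heap: [0-6 FREE][7-9 ALLOC][10-28 ALLOC][29-44 FREE]
Op 5: c = malloc(6) -> c = 0; heap: [0-5 ALLOC][6-6 FREE][7-9 ALLOC][10-28 ALLOC][29-44 FREE]
Free blocks: [1 16] total_free=17 largest=16 -> 100*(17-16)/17 = 100/17 ≈ 5.882 -> rounds to 6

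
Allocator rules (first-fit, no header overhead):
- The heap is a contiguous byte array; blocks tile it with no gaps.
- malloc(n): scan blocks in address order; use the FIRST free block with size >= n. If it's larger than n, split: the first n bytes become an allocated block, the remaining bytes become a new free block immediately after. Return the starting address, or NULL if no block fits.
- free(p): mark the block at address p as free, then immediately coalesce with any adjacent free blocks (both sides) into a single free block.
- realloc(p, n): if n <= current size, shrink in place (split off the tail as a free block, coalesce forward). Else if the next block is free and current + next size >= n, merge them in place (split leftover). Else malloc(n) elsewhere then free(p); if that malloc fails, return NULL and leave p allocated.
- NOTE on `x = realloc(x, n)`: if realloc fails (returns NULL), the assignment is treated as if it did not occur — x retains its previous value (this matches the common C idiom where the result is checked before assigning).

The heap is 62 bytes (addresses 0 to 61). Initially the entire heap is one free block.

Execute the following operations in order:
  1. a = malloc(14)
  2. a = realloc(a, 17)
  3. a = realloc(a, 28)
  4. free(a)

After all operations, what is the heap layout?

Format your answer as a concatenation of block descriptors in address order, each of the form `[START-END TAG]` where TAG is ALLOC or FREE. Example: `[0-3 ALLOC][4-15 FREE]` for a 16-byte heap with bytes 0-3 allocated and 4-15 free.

Answer: [0-61 FREE]

Derivation:
Op 1: a = malloc(14) -> a = 0; heap: [0-13 ALLOC][14-61 FREE]
Op 2: a = realloc(a, 17) -> a = 0; heap: [0-16 ALLOC][17-61 FREE]
Op 3: a = realloc(a, 28) -> a = 0; heap: [0-27 ALLOC][28-61 FREE]
Op 4: free(a) -> (freed a); heap: [0-61 FREE]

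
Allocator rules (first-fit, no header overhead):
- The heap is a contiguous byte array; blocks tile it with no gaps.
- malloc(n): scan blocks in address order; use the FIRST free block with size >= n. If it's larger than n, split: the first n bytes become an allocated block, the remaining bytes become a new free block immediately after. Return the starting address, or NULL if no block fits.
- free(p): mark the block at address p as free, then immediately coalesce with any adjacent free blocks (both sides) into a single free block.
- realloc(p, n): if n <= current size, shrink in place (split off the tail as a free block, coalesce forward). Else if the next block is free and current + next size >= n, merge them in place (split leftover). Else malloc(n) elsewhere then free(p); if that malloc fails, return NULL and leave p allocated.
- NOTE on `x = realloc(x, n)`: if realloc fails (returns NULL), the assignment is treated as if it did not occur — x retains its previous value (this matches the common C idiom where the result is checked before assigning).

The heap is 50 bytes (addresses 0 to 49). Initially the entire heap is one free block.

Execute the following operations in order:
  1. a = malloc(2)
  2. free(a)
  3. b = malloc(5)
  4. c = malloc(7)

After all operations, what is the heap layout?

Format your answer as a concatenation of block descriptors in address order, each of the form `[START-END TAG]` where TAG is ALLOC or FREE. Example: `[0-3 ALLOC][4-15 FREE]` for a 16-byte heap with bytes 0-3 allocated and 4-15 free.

Answer: [0-4 ALLOC][5-11 ALLOC][12-49 FREE]

Derivation:
Op 1: a = malloc(2) -> a = 0; heap: [0-1 ALLOC][2-49 FREE]
Op 2: free(a) -> (freed a); heap: [0-49 FREE]
Op 3: b = malloc(5) -> b = 0; heap: [0-4 ALLOC][5-49 FREE]
Op 4: c = malloc(7) -> c = 5; heap: [0-4 ALLOC][5-11 ALLOC][12-49 FREE]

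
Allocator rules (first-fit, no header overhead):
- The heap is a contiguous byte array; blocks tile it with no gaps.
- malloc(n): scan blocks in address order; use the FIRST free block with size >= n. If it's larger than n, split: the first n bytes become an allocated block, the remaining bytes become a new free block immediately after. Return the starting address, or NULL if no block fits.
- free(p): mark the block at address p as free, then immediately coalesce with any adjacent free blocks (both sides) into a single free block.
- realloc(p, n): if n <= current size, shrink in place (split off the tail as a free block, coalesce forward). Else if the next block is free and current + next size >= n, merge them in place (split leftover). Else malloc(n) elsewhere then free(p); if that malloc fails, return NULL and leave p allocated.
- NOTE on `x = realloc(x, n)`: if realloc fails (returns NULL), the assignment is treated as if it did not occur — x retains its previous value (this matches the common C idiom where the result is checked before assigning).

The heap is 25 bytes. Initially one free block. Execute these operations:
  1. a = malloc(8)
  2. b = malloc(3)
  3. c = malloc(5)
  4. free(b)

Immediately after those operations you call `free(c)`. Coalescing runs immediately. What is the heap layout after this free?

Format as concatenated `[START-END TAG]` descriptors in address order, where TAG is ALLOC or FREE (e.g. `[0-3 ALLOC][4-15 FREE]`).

Answer: [0-7 ALLOC][8-24 FREE]

Derivation:
Op 1: a = malloc(8) -> a = 0; heap: [0-7 ALLOC][8-24 FREE]
Op 2: b = malloc(3) -> b = 8; heap: [0-7 ALLOC][8-10 ALLOC][11-24 FREE]
Op 3: c = malloc(5) -> c = 11; heap: [0-7 ALLOC][8-10 ALLOC][11-15 ALLOC][16-24 FREE]
Op 4: free(b) -> (freed b); heap: [0-7 ALLOC][8-10 FREE][11-15 ALLOC][16-24 FREE]
free(c): c = 11 -> block [11-15 ALLOC]; mark free, coalesce with adjacent free neighbors -> [0-7 ALLOC][8-24 FREE]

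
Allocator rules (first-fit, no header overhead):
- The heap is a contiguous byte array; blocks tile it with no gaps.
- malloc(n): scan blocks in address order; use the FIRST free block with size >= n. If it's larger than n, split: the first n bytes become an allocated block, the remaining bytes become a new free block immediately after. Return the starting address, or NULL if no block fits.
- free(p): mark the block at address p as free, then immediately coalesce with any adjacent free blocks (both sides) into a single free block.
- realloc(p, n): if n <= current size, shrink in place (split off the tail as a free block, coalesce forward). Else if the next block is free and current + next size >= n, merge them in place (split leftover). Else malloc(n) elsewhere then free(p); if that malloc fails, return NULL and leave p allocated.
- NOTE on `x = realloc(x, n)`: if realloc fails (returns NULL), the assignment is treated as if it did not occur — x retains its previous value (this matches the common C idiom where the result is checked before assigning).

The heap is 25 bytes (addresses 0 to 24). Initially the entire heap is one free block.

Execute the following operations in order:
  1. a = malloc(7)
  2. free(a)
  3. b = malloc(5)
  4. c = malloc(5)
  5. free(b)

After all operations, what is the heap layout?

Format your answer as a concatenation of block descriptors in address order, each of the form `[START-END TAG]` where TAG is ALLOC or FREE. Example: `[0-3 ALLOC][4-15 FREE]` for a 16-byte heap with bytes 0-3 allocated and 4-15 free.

Op 1: a = malloc(7) -> a = 0; heap: [0-6 ALLOC][7-24 FREE]
Op 2: free(a) -> (freed a); heap: [0-24 FREE]
Op 3: b = malloc(5) -> b = 0; heap: [0-4 ALLOC][5-24 FREE]
Op 4: c = malloc(5) -> c = 5; heap: [0-4 ALLOC][5-9 ALLOC][10-24 FREE]
Op 5: free(b) -> (freed b); heap: [0-4 FREE][5-9 ALLOC][10-24 FREE]

Answer: [0-4 FREE][5-9 ALLOC][10-24 FREE]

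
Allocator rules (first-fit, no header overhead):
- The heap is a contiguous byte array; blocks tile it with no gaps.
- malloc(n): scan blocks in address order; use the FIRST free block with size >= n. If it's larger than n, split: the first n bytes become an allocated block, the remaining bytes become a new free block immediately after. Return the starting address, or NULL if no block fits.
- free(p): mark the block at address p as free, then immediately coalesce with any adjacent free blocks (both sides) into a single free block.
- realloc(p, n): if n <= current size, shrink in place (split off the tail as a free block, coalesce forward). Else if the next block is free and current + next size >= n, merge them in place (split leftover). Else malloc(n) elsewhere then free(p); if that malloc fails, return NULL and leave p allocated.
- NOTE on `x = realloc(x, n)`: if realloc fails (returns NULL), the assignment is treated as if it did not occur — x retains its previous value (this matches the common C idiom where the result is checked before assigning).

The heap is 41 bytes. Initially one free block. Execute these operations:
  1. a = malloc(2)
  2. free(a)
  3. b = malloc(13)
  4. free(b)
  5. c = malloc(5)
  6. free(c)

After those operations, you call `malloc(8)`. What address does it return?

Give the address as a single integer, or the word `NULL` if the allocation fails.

Answer: 0

Derivation:
Op 1: a = malloc(2) -> a = 0; heap: [0-1 ALLOC][2-40 FREE]
Op 2: free(a) -> (freed a); heap: [0-40 FREE]
Op 3: b = malloc(13) -> b = 0; heap: [0-12 ALLOC][13-40 FREE]
Op 4: free(b) -> (freed b); heap: [0-40 FREE]
Op 5: c = malloc(5) -> c = 0; heap: [0-4 ALLOC][5-40 FREE]
Op 6: free(c) -> (freed c); heap: [0-40 FREE]
malloc(8): first-fit scan over [0-40 FREE] -> 0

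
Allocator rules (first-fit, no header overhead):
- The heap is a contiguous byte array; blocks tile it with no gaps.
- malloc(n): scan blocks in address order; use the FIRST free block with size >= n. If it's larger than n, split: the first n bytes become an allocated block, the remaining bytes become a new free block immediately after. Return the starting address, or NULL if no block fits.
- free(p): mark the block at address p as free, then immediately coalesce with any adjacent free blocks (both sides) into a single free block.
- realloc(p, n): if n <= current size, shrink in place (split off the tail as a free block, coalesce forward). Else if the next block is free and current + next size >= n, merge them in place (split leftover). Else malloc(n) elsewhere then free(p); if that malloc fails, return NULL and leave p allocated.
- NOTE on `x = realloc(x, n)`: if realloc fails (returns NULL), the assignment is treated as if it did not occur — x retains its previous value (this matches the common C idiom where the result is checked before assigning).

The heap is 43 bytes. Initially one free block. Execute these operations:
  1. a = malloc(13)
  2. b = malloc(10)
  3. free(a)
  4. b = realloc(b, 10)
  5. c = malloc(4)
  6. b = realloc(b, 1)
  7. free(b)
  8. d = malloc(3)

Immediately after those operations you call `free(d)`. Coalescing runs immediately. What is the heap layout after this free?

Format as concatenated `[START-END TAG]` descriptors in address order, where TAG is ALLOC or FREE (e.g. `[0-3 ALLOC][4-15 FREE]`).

Op 1: a = malloc(13) -> a = 0; heap: [0-12 ALLOC][13-42 FREE]
Op 2: b = malloc(10) -> b = 13; heap: [0-12 ALLOC][13-22 ALLOC][23-42 FREE]
Op 3: free(a) -> (freed a); heap: [0-12 FREE][13-22 ALLOC][23-42 FREE]
Op 4: b = realloc(b, 10) -> b = 13; heap: [0-12 FREE][13-22 ALLOC][23-42 FREE]
Op 5: c = malloc(4) -> c = 0; heap: [0-3 ALLOC][4-12 FREE][13-22 ALLOC][23-42 FREE]
Op 6: b = realloc(b, 1) -> b = 13; heap: [0-3 ALLOC][4-12 FREE][13-13 ALLOC][14-42 FREE]
Op 7: free(b) -> (freed b); heap: [0-3 ALLOC][4-42 FREE]
Op 8: d = malloc(3) -> d = 4; heap: [0-3 ALLOC][4-6 ALLOC][7-42 FREE]
free(d): d = 4 -> block [4-6 ALLOC]; mark free, coalesce with adjacent free neighbors -> [0-3 ALLOC][4-42 FREE]

Answer: [0-3 ALLOC][4-42 FREE]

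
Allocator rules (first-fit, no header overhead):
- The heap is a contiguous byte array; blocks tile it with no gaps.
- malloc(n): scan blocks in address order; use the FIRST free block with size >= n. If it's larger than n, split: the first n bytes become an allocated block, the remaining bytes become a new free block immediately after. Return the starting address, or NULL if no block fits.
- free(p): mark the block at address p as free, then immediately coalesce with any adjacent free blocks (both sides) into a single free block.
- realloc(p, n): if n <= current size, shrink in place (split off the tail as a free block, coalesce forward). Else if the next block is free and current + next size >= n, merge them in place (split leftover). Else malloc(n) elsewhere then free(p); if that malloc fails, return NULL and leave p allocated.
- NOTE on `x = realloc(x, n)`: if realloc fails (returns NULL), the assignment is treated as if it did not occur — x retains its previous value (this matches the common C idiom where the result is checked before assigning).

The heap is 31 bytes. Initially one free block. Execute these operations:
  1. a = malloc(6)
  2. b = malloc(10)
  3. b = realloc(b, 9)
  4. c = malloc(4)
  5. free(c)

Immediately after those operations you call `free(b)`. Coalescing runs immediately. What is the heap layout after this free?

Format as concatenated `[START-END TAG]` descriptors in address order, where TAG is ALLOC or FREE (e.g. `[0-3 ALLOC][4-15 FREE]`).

Answer: [0-5 ALLOC][6-30 FREE]

Derivation:
Op 1: a = malloc(6) -> a = 0; heap: [0-5 ALLOC][6-30 FREE]
Op 2: b = malloc(10) -> b = 6; heap: [0-5 ALLOC][6-15 ALLOC][16-30 FREE]
Op 3: b = realloc(b, 9) -> b = 6; heap: [0-5 ALLOC][6-14 ALLOC][15-30 FREE]
Op 4: c = malloc(4) -> c = 15; heap: [0-5 ALLOC][6-14 ALLOC][15-18 ALLOC][19-30 FREE]
Op 5: free(c) -> (freed c); heap: [0-5 ALLOC][6-14 ALLOC][15-30 FREE]
free(b): b = 6 -> block [6-14 ALLOC]; mark free, coalesce with adjacent free neighbors -> [0-5 ALLOC][6-30 FREE]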